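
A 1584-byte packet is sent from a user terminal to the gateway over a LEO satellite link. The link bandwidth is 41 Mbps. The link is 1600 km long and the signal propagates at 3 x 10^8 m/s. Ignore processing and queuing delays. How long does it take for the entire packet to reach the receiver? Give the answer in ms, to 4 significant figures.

5.642 ms

L = 1584 × 8 = 12672 bits.
Transmission delay = L/R = 12672 / 41000000 = 0.309073 ms.
Propagation delay = d/s = 1600000 m / 300000000 m/s = 5.33333 ms.
Total = 5.642 ms.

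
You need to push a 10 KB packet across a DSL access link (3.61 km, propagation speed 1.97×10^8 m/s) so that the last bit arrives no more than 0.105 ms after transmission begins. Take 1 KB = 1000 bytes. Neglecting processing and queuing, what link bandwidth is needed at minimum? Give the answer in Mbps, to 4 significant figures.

L = 80000 bits.
Propagation delay = 3610 / 197000000 = 0.0183249 ms.
Transmission budget = 0.105 − 0.0183249 = 0.0866751 ms.
R ≥ L / t_tx = 80000 bits / 8.66751e-05 s = 923.0 Mbps.

923.0 Mbps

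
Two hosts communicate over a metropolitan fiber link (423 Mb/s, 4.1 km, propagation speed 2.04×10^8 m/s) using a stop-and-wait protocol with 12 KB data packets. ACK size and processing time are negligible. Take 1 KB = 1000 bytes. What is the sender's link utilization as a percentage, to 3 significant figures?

85.0 %

t_tx = L/R = 96000/423000000 = 0.00022695 s.
t_prop = 4100/204000000 = 2.0098e-05 s; RTT = 4.01961e-05 s.
Cycle = t_tx + RTT = 0.000267146 s.
Utilization = t_tx / cycle = 0.00022695/0.000267146 = 85.0 %.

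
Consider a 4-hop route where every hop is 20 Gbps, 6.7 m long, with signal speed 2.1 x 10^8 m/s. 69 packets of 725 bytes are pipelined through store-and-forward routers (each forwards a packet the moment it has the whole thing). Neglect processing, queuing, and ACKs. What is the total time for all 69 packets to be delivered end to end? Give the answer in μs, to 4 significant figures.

Per-hop transmission t_tx = L/R = 5800/20000000000 = 0.29 μs.
Per-hop propagation t_prop = 6.7/210000000 = 0.0319048 μs.
Pipeline fill: first packet needs 4·t_tx to clear all hops; remaining 68 packets each add one t_tx.
Total = (4+69-1)·t_tx + 4·t_prop = 72·0.29 + 4·0.0319048 = 21.01 μs.

21.01 μs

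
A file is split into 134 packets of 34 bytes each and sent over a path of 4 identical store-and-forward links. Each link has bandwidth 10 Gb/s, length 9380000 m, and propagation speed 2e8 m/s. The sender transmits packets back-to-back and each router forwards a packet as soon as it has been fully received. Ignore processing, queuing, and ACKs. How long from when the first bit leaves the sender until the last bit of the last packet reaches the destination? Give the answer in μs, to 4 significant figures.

Per-hop transmission t_tx = L/R = 272/10000000000 = 0.0272 μs.
Per-hop propagation t_prop = 9380000/200000000 = 46900 μs.
Pipeline fill: first packet needs 4·t_tx to clear all hops; remaining 133 packets each add one t_tx.
Total = (4+134-1)·t_tx + 4·t_prop = 137·0.0272 + 4·46900 = 187600 μs.

187600 μs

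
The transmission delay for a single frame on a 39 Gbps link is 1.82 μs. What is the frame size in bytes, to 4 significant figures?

L = R × t_tx = 39000000000 b/s × 1.82e-06 s = 70980 bits.
In bytes: 70980 / 8 = 8873 bytes.

8873 bytes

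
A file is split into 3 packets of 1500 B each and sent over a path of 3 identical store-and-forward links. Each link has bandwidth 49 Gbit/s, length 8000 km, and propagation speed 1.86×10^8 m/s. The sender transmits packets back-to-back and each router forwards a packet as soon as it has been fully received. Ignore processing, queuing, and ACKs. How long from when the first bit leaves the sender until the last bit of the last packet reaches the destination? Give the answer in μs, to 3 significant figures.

129000 μs

Per-hop transmission t_tx = L/R = 12000/49000000000 = 0.244898 μs.
Per-hop propagation t_prop = 8000000/186000000 = 43010.8 μs.
Pipeline fill: first packet needs 3·t_tx to clear all hops; remaining 2 packets each add one t_tx.
Total = (3+3-1)·t_tx + 3·t_prop = 5·0.244898 + 3·43010.8 = 129000 μs.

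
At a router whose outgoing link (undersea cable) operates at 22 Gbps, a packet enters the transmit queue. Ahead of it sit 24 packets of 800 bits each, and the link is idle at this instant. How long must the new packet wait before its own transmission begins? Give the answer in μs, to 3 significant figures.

0.873 μs

Each queued packet: L/R = 800/22000000000 = 0.0363636 μs.
24 queued → 0.872727 μs.
Queuing delay = 0.873 μs.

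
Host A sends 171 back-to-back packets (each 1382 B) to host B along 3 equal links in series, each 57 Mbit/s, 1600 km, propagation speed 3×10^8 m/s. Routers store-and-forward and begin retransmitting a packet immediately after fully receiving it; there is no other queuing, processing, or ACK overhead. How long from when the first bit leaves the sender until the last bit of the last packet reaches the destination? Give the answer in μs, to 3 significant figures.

Per-hop transmission t_tx = L/R = 11056/57000000 = 193.965 μs.
Per-hop propagation t_prop = 1600000/300000000 = 5333.33 μs.
Pipeline fill: first packet needs 3·t_tx to clear all hops; remaining 170 packets each add one t_tx.
Total = (3+171-1)·t_tx + 3·t_prop = 173·193.965 + 3·5333.33 = 49600 μs.

49600 μs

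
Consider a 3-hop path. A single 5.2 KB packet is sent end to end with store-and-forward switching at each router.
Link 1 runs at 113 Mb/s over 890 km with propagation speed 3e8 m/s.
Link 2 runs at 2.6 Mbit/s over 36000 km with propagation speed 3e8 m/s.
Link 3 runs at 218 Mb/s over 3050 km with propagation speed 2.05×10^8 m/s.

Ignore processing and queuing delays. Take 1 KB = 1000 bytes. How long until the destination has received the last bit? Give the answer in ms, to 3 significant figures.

L = 41600 bits.
Transmission delays (L/R per hop): 0.368142, 16, 0.190826 ms; sum = 16.559 ms.
Propagation delays (d/s per hop): 2.96667, 120, 14.878 ms; sum = 137.845 ms.
End-to-end = 154 ms.

154 ms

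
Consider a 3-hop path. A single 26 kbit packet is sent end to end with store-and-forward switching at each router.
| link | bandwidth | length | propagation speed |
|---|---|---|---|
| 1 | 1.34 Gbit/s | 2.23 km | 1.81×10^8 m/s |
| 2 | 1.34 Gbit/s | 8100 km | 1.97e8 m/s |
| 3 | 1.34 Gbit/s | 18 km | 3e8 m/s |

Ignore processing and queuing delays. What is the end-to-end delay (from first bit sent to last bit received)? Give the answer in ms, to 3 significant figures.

L = 26000 bits.
Transmission delay per hop = L/R = 26000/1340000000 = 0.019403 ms; 3 hops → 0.058209 ms.
Propagation delays (d/s per hop): 0.0123204, 41.1168, 0.06 ms; sum = 41.1891 ms.
End-to-end = 41.2 ms.

41.2 ms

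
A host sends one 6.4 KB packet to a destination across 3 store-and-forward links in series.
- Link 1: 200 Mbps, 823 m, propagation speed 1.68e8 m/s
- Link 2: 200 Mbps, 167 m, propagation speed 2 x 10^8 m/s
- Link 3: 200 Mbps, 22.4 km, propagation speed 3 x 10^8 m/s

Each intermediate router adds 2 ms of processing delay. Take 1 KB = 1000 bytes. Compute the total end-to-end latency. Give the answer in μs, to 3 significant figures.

4850 μs

L = 51200 bits.
Transmission delay per hop = L/R = 51200/200000000 = 256 μs; 3 hops → 768 μs.
Propagation delays (d/s per hop): 4.89881, 0.835, 74.6667 μs; sum = 80.4005 μs.
Processing at 2 router(s): 2 × 2 ms = 4000 μs.
End-to-end = 4850 μs.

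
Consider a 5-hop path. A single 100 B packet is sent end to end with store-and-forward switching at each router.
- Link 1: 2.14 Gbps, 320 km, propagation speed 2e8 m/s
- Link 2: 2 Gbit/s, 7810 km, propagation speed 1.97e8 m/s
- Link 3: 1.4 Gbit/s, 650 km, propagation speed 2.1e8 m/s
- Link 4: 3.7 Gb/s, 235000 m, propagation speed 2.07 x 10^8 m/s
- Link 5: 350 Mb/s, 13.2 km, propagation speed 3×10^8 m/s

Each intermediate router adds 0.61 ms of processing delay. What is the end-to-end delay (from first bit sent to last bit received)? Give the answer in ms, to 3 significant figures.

L = 100 × 8 = 800 bits.
Transmission delays (L/R per hop): 0.000373832, 0.0004, 0.000571429, 0.000216216, 0.00228571 ms; sum = 0.00384719 ms.
Propagation delays (d/s per hop): 1.6, 39.6447, 3.09524, 1.13527, 0.044 ms; sum = 45.5192 ms.
Processing at 4 router(s): 4 × 0.61 ms = 2.44 ms.
End-to-end = 48.0 ms.

48.0 ms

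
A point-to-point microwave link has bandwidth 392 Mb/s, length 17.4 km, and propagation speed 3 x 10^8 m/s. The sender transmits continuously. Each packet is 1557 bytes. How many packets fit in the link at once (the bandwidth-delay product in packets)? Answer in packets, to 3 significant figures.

Propagation delay = 17400 / 300000000 = 5.8e-05 s.
BDP = R × t_prop = 392000000 × 5.8e-05 = 22736 bits.
In packets of 12456 bits: 1.83 packets.

1.83 packets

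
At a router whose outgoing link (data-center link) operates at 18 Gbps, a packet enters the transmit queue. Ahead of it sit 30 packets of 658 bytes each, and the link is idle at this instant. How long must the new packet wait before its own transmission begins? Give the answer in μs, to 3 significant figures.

8.77 μs

Each queued packet: L/R = 5264/18000000000 = 0.292444 μs.
30 queued → 8.77333 μs.
Queuing delay = 8.77 μs.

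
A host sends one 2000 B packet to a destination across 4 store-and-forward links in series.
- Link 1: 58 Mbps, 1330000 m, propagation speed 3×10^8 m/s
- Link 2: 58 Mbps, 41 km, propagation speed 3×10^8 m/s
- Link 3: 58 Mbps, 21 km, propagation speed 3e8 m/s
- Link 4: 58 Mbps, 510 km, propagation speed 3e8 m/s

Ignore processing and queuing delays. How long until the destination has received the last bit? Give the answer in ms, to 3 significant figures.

7.44 ms

L = 2000 × 8 = 16000 bits.
Transmission delay per hop = L/R = 16000/58000000 = 0.275862 ms; 4 hops → 1.10345 ms.
Propagation delays (d/s per hop): 4.43333, 0.136667, 0.07, 1.7 ms; sum = 6.34 ms.
End-to-end = 7.44 ms.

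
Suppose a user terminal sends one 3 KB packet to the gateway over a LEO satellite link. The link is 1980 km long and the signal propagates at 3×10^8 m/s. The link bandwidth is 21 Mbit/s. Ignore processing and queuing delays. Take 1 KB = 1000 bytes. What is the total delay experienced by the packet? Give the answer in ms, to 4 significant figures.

7.743 ms

L = 24000 bits.
Transmission delay = L/R = 24000 / 21000000 = 1.14286 ms.
Propagation delay = d/s = 1980000 m / 300000000 m/s = 6.6 ms.
Total = 7.743 ms.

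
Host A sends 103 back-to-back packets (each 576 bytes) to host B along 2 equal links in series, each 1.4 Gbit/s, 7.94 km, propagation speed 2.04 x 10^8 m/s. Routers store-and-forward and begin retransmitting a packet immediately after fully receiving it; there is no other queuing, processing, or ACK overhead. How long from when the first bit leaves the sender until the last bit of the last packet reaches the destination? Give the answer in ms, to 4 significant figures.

Per-hop transmission t_tx = L/R = 4608/1400000000 = 0.00329143 ms.
Per-hop propagation t_prop = 7940/204000000 = 0.0389216 ms.
Pipeline fill: first packet needs 2·t_tx to clear all hops; remaining 102 packets each add one t_tx.
Total = (2+103-1)·t_tx + 2·t_prop = 104·0.00329143 + 2·0.0389216 = 0.4202 ms.

0.4202 ms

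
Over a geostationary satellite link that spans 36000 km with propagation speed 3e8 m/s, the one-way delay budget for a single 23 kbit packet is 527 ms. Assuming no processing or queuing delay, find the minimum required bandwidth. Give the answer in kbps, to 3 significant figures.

Propagation delay = 36000000 / 300000000 = 120 ms.
Transmission budget = 527 − 120 = 407 ms.
R ≥ L / t_tx = 23000 bits / 0.407 s = 56.5 kbps.

56.5 kbps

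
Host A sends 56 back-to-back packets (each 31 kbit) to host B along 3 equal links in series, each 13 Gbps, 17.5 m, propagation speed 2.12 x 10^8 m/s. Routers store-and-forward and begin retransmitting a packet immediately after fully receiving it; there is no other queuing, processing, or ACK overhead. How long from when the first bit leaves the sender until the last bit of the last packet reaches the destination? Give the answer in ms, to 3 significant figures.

0.139 ms

Per-hop transmission t_tx = L/R = 31000/13000000000 = 0.00238462 ms.
Per-hop propagation t_prop = 17.5/212000000 = 8.25472e-05 ms.
Pipeline fill: first packet needs 3·t_tx to clear all hops; remaining 55 packets each add one t_tx.
Total = (3+56-1)·t_tx + 3·t_prop = 58·0.00238462 + 3·8.25472e-05 = 0.139 ms.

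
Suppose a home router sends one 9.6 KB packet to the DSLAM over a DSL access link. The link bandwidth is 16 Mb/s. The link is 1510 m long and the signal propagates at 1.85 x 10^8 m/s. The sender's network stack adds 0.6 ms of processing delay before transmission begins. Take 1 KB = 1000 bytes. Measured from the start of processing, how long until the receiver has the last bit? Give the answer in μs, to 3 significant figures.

L = 76800 bits.
Transmission delay = L/R = 76800 / 16000000 = 4800 μs.
Propagation delay = d/s = 1510 m / 185000000 m/s = 8.16216 μs.
Plus processing delay 0.6 ms = 600 μs.
Total = 5410 μs.

5410 μs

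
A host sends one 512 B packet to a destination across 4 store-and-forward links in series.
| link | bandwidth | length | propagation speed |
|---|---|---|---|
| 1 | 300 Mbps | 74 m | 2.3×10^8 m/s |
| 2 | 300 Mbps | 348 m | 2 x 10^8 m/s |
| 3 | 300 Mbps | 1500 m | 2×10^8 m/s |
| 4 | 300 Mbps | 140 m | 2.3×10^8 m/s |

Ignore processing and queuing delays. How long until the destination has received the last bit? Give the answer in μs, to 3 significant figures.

64.8 μs

L = 512 × 8 = 4096 bits.
Transmission delay per hop = L/R = 4096/300000000 = 13.6533 μs; 4 hops → 54.6133 μs.
Propagation delays (d/s per hop): 0.321739, 1.74, 7.5, 0.608696 μs; sum = 10.1704 μs.
End-to-end = 64.8 μs.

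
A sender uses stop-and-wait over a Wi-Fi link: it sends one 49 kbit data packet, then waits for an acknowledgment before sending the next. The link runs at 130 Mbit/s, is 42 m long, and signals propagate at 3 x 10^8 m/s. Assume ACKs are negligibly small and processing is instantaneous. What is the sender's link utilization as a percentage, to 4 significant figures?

99.93 %

t_tx = L/R = 49000/130000000 = 0.000376923 s.
t_prop = 42/300000000 = 1.4e-07 s; RTT = 2.8e-07 s.
Cycle = t_tx + RTT = 0.000377203 s.
Utilization = t_tx / cycle = 0.000376923/0.000377203 = 99.93 %.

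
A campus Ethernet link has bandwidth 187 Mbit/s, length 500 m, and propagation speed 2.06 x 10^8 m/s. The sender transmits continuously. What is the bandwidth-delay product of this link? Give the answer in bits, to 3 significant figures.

Propagation delay = 500 / 206000000 = 2.42718e-06 s.
BDP = R × t_prop = 187000000 × 2.42718e-06 = 453.883 bits.

454 bits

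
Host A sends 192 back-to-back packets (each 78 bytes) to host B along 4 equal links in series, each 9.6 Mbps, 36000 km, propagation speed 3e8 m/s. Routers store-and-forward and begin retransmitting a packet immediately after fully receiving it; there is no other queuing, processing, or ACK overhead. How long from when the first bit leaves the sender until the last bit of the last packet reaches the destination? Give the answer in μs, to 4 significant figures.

492700 μs

Per-hop transmission t_tx = L/R = 624/9600000 = 65 μs.
Per-hop propagation t_prop = 36000000/300000000 = 120000 μs.
Pipeline fill: first packet needs 4·t_tx to clear all hops; remaining 191 packets each add one t_tx.
Total = (4+192-1)·t_tx + 4·t_prop = 195·65 + 4·120000 = 492700 μs.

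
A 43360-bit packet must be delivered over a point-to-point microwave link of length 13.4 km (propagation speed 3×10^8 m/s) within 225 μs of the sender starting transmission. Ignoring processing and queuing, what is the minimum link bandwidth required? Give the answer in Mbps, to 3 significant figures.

240 Mbps

Propagation delay = 13400 / 300000000 = 44.6667 μs.
Transmission budget = 225 − 44.6667 = 180.333 μs.
R ≥ L / t_tx = 43360 bits / 0.000180333 s = 240 Mbps.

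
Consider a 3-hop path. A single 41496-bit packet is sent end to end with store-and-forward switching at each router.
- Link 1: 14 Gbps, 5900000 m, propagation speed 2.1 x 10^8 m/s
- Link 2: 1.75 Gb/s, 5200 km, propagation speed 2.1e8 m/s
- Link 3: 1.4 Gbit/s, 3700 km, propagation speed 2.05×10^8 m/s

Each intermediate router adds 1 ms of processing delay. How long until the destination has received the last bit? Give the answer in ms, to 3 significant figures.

Transmission delays (L/R per hop): 0.002964, 0.023712, 0.02964 ms; sum = 0.056316 ms.
Propagation delays (d/s per hop): 28.0952, 24.7619, 18.0488 ms; sum = 70.9059 ms.
Processing at 2 router(s): 2 × 1 ms = 2 ms.
End-to-end = 73.0 ms.

73.0 ms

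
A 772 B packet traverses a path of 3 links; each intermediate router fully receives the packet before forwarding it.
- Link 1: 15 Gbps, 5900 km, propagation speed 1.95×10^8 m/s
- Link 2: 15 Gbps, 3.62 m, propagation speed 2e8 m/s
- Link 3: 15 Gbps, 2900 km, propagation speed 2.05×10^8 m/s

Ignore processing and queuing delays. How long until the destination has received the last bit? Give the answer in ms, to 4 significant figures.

44.40 ms

L = 772 × 8 = 6176 bits.
Transmission delay per hop = L/R = 6176/15000000000 = 0.000411733 ms; 3 hops → 0.0012352 ms.
Propagation delays (d/s per hop): 30.2564, 1.81e-05, 14.1463 ms; sum = 44.4028 ms.
End-to-end = 44.40 ms.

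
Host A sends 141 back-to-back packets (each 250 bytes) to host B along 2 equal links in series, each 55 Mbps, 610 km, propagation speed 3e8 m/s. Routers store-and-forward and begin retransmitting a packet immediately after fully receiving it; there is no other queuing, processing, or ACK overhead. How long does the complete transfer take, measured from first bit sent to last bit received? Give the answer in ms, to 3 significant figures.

9.23 ms

Per-hop transmission t_tx = L/R = 2000/55000000 = 0.0363636 ms.
Per-hop propagation t_prop = 610000/300000000 = 2.03333 ms.
Pipeline fill: first packet needs 2·t_tx to clear all hops; remaining 140 packets each add one t_tx.
Total = (2+141-1)·t_tx + 2·t_prop = 142·0.0363636 + 2·2.03333 = 9.23 ms.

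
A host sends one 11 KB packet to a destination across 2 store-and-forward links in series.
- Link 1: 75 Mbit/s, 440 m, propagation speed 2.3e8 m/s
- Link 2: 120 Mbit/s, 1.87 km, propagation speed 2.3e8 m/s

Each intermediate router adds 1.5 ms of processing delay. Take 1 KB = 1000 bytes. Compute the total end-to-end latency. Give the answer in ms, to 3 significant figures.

3.42 ms

L = 88000 bits.
Transmission delays (L/R per hop): 1.17333, 0.733333 ms; sum = 1.90667 ms.
Propagation delays (d/s per hop): 0.00191304, 0.00813043 ms; sum = 0.0100435 ms.
Processing at 1 router(s): 1 × 1.5 ms = 1.5 ms.
End-to-end = 3.42 ms.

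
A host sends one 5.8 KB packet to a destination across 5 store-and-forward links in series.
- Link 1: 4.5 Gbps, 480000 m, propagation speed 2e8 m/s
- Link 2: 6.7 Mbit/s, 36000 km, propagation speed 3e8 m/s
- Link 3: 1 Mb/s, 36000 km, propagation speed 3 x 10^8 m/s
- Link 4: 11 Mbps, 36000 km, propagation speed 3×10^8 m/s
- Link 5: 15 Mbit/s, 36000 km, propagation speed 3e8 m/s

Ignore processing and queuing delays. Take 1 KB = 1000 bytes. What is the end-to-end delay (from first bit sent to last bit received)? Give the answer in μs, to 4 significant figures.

543000 μs

L = 46400 bits.
Transmission delays (L/R per hop): 10.3111, 6925.37, 46400, 4218.18, 3093.33 μs; sum = 60647.2 μs.
Propagation delays (d/s per hop): 2400, 120000, 120000, 120000, 120000 μs; sum = 482400 μs.
End-to-end = 543000 μs.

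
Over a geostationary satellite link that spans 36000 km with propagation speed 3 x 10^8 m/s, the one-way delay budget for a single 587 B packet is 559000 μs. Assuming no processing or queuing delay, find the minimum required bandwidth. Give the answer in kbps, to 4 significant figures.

10.70 kbps

L = 4696 bits.
Propagation delay = 36000000 / 300000000 = 120000 μs.
Transmission budget = 559000 − 120000 = 439000 μs.
R ≥ L / t_tx = 4696 bits / 0.439 s = 10.70 kbps.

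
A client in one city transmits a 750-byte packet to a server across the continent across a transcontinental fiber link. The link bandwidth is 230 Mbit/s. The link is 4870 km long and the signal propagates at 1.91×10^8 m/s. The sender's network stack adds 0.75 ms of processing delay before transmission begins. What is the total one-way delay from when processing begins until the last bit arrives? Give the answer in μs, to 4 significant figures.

L = 750 × 8 = 6000 bits.
Transmission delay = L/R = 6000 / 230000000 = 26.087 μs.
Propagation delay = d/s = 4870000 m / 191000000 m/s = 25497.4 μs.
Plus processing delay 0.75 ms = 750 μs.
Total = 26270 μs.

26270 μs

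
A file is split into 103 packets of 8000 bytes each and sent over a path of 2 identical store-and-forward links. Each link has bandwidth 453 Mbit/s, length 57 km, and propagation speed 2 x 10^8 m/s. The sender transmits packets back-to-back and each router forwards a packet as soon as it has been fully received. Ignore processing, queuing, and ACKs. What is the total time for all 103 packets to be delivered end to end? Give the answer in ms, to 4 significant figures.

15.26 ms

Per-hop transmission t_tx = L/R = 64000/453000000 = 0.14128 ms.
Per-hop propagation t_prop = 57000/200000000 = 0.285 ms.
Pipeline fill: first packet needs 2·t_tx to clear all hops; remaining 102 packets each add one t_tx.
Total = (2+103-1)·t_tx + 2·t_prop = 104·0.14128 + 2·0.285 = 15.26 ms.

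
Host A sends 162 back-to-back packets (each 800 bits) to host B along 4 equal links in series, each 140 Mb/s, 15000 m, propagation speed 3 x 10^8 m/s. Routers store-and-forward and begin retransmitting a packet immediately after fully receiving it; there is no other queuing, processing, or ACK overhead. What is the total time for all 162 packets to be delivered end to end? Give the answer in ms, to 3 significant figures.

1.14 ms

Per-hop transmission t_tx = L/R = 800/140000000 = 0.00571429 ms.
Per-hop propagation t_prop = 15000/300000000 = 0.05 ms.
Pipeline fill: first packet needs 4·t_tx to clear all hops; remaining 161 packets each add one t_tx.
Total = (4+162-1)·t_tx + 4·t_prop = 165·0.00571429 + 4·0.05 = 1.14 ms.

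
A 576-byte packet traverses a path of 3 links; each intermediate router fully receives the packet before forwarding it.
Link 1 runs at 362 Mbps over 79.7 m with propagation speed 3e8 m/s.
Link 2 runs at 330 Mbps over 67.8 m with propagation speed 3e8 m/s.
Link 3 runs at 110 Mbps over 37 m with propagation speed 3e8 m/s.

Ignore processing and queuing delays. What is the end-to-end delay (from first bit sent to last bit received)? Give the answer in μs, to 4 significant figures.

69.20 μs

L = 576 × 8 = 4608 bits.
Transmission delays (L/R per hop): 12.7293, 13.9636, 41.8909 μs; sum = 68.5838 μs.
Propagation delays (d/s per hop): 0.265667, 0.226, 0.123333 μs; sum = 0.615 μs.
End-to-end = 69.20 μs.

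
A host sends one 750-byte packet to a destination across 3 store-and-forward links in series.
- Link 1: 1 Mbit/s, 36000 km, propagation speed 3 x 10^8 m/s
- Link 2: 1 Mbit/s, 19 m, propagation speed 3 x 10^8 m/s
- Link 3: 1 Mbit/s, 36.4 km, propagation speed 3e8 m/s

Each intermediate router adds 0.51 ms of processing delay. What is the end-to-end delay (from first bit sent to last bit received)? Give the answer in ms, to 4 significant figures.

139.1 ms

L = 750 × 8 = 6000 bits.
Transmission delay per hop = L/R = 6000/1000000 = 6 ms; 3 hops → 18 ms.
Propagation delays (d/s per hop): 120, 6.33333e-05, 0.121333 ms; sum = 120.121 ms.
Processing at 2 router(s): 2 × 0.51 ms = 1.02 ms.
End-to-end = 139.1 ms.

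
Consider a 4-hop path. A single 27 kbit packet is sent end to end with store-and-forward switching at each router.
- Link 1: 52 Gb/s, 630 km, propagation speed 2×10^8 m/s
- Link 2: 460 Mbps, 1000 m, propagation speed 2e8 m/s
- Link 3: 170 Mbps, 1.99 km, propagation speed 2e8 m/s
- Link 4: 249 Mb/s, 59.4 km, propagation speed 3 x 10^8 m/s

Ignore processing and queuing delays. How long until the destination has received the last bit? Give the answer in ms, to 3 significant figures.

3.69 ms

L = 27000 bits.
Transmission delays (L/R per hop): 0.000519231, 0.0586957, 0.158824, 0.108434 ms; sum = 0.326472 ms.
Propagation delays (d/s per hop): 3.15, 0.005, 0.00995, 0.198 ms; sum = 3.36295 ms.
End-to-end = 3.69 ms.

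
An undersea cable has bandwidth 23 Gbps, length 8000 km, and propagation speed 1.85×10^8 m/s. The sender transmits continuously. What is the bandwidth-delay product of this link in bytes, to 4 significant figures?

124300000 bytes

Propagation delay = 8000000 / 185000000 = 0.0432432 s.
BDP = R × t_prop = 23000000000 × 0.0432432 = 994595000 bits.
In bytes: 994595000/8 = 124300000 bytes.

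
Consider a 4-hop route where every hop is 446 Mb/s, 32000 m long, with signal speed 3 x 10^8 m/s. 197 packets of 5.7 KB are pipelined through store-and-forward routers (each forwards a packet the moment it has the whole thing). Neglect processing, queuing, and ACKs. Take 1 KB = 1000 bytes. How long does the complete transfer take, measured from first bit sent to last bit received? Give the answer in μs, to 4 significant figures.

20880 μs

Per-hop transmission t_tx = L/R = 45600/446000000 = 102.242 μs.
Per-hop propagation t_prop = 32000/300000000 = 106.667 μs.
Pipeline fill: first packet needs 4·t_tx to clear all hops; remaining 196 packets each add one t_tx.
Total = (4+197-1)·t_tx + 4·t_prop = 200·102.242 + 4·106.667 = 20880 μs.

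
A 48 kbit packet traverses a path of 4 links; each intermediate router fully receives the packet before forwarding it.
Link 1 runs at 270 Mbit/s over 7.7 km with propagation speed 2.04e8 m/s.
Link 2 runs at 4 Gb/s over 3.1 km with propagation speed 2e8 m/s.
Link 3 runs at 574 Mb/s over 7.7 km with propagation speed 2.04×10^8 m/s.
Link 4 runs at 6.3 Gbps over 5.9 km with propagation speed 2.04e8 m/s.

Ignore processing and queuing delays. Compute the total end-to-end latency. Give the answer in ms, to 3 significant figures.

L = 48000 bits.
Transmission delays (L/R per hop): 0.177778, 0.012, 0.0836237, 0.00761905 ms; sum = 0.281021 ms.
Propagation delays (d/s per hop): 0.0377451, 0.0155, 0.0377451, 0.0289216 ms; sum = 0.119912 ms.
End-to-end = 0.401 ms.

0.401 ms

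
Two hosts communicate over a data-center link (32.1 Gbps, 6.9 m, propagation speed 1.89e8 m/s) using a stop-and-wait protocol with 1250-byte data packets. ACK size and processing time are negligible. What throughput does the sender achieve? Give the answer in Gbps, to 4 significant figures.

t_tx = L/R = 10000/32100000000 = 3.11526e-07 s.
t_prop = 6.9/189000000 = 3.65079e-08 s; RTT = 7.30159e-08 s.
Cycle = t_tx + RTT = 3.84542e-07 s.
Throughput = L / cycle = 10000 / 3.84542e-07 = 26.00 Gbps.

26.00 Gbps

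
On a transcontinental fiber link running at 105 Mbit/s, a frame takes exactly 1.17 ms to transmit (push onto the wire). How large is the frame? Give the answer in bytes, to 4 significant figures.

L = R × t_tx = 105000000 b/s × 0.00117 s = 122850 bits.
In bytes: 122850 / 8 = 15360 bytes.

15360 bytes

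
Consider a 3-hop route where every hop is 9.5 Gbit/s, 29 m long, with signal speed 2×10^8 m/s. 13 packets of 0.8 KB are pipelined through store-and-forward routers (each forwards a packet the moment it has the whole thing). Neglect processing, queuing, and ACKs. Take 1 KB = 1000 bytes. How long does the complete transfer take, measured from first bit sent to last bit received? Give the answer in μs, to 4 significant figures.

10.54 μs

Per-hop transmission t_tx = L/R = 6400/9500000000 = 0.673684 μs.
Per-hop propagation t_prop = 29/200000000 = 0.145 μs.
Pipeline fill: first packet needs 3·t_tx to clear all hops; remaining 12 packets each add one t_tx.
Total = (3+13-1)·t_tx + 3·t_prop = 15·0.673684 + 3·0.145 = 10.54 μs.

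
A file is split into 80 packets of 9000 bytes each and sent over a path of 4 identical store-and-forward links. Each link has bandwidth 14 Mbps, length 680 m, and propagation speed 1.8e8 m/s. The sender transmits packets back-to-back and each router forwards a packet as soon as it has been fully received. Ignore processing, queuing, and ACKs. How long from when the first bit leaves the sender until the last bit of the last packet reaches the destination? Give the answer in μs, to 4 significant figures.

Per-hop transmission t_tx = L/R = 72000/14000000 = 5142.86 μs.
Per-hop propagation t_prop = 680/180000000 = 3.77778 μs.
Pipeline fill: first packet needs 4·t_tx to clear all hops; remaining 79 packets each add one t_tx.
Total = (4+80-1)·t_tx + 4·t_prop = 83·5142.86 + 4·3.77778 = 426900 μs.

426900 μs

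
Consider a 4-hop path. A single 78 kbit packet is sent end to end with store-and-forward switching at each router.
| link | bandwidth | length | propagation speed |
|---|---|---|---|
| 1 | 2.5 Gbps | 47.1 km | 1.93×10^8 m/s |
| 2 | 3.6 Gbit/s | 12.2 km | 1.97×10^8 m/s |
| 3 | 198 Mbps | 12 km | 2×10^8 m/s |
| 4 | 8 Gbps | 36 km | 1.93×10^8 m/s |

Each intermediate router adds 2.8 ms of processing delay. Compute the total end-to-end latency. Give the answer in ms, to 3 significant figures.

L = 78000 bits.
Transmission delays (L/R per hop): 0.0312, 0.0216667, 0.393939, 0.00975 ms; sum = 0.456556 ms.
Propagation delays (d/s per hop): 0.244041, 0.0619289, 0.06, 0.186528 ms; sum = 0.552499 ms.
Processing at 3 router(s): 3 × 2.8 ms = 8.4 ms.
End-to-end = 9.41 ms.

9.41 ms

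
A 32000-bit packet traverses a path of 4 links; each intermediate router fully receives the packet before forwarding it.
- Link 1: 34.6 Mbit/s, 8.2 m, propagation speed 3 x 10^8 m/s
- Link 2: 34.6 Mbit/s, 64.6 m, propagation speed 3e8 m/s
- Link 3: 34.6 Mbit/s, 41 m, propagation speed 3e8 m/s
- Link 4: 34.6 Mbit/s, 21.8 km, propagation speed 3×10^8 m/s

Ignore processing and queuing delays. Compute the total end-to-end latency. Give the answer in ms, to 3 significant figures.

Transmission delay per hop = L/R = 32000/34600000 = 0.924855 ms; 4 hops → 3.69942 ms.
Propagation delays (d/s per hop): 2.73333e-05, 0.000215333, 0.000136667, 0.0726667 ms; sum = 0.073046 ms.
End-to-end = 3.77 ms.

3.77 ms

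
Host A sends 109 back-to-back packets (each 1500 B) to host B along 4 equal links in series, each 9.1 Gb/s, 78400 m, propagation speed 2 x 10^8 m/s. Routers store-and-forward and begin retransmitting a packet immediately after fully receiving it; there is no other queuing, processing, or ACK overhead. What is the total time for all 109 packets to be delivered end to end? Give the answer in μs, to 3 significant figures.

Per-hop transmission t_tx = L/R = 12000/9100000000 = 1.31868 μs.
Per-hop propagation t_prop = 78400/200000000 = 392 μs.
Pipeline fill: first packet needs 4·t_tx to clear all hops; remaining 108 packets each add one t_tx.
Total = (4+109-1)·t_tx + 4·t_prop = 112·1.31868 + 4·392 = 1720 μs.

1720 μs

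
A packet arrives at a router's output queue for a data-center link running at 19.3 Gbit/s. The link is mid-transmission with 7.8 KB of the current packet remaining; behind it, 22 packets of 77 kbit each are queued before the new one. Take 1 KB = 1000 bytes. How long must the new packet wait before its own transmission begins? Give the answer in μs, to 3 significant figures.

91.0 μs

Each queued packet: L/R = 77000/19300000000 = 3.98964 μs.
22 queued → 87.772 μs.
Plus remaining 62400 bits of current packet: 3.23316 μs.
Queuing delay = 91.0 μs.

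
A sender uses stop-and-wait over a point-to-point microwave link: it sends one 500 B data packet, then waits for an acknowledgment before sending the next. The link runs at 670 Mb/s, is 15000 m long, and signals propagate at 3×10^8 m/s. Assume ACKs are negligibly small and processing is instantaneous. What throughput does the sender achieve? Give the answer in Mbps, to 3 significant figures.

t_tx = L/R = 4000/670000000 = 5.97015e-06 s.
t_prop = 15000/300000000 = 5e-05 s; RTT = 0.0001 s.
Cycle = t_tx + RTT = 0.00010597 s.
Throughput = L / cycle = 4000 / 0.00010597 = 37.7 Mbps.

37.7 Mbps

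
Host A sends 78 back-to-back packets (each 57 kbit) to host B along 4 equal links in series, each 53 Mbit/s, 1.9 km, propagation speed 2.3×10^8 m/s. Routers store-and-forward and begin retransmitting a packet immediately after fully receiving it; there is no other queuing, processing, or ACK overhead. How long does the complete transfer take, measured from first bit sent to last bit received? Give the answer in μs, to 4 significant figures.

87150 μs

Per-hop transmission t_tx = L/R = 57000/53000000 = 1075.47 μs.
Per-hop propagation t_prop = 1900/2.3e+08 = 8.26087 μs.
Pipeline fill: first packet needs 4·t_tx to clear all hops; remaining 77 packets each add one t_tx.
Total = (4+78-1)·t_tx + 4·t_prop = 81·1075.47 + 4·8.26087 = 87150 μs.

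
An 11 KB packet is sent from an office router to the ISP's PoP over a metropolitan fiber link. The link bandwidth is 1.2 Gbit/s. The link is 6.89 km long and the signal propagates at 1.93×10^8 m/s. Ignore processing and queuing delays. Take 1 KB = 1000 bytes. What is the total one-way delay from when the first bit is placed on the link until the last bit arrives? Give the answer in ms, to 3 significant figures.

L = 88000 bits.
Transmission delay = L/R = 88000 / 1200000000 = 0.0733333 ms.
Propagation delay = d/s = 6890 m / 193000000 m/s = 0.0356995 ms.
Total = 0.109 ms.

0.109 ms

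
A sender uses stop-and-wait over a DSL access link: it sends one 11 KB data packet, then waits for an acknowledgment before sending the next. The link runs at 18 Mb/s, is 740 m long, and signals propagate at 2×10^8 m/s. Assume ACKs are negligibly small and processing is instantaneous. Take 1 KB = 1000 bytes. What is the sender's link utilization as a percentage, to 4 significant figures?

99.85 %

t_tx = L/R = 88000/18000000 = 0.00488889 s.
t_prop = 740/200000000 = 3.7e-06 s; RTT = 7.4e-06 s.
Cycle = t_tx + RTT = 0.00489629 s.
Utilization = t_tx / cycle = 0.00488889/0.00489629 = 99.85 %.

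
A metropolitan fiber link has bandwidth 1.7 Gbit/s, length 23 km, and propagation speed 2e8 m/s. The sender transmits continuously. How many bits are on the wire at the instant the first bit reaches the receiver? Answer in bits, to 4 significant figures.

195500 bits

Propagation delay = 23000 / 200000000 = 0.000115 s.
BDP = R × t_prop = 1700000000 × 0.000115 = 195500 bits.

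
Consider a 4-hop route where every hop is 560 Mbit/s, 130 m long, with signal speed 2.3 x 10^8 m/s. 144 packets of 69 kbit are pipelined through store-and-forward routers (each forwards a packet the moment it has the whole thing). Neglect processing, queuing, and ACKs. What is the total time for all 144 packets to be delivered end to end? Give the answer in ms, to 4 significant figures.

18.11 ms

Per-hop transmission t_tx = L/R = 69000/560000000 = 0.123214 ms.
Per-hop propagation t_prop = 130/2.3e+08 = 0.000565217 ms.
Pipeline fill: first packet needs 4·t_tx to clear all hops; remaining 143 packets each add one t_tx.
Total = (4+144-1)·t_tx + 4·t_prop = 147·0.123214 + 4·0.000565217 = 18.11 ms.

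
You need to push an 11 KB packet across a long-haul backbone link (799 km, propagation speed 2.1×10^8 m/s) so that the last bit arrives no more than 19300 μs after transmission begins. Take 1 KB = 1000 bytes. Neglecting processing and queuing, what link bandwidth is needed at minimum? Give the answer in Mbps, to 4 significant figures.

5.679 Mbps

L = 88000 bits.
Propagation delay = 799000 / 210000000 = 3804.76 μs.
Transmission budget = 19300 − 3804.76 = 15495.2 μs.
R ≥ L / t_tx = 88000 bits / 0.0154952 s = 5.679 Mbps.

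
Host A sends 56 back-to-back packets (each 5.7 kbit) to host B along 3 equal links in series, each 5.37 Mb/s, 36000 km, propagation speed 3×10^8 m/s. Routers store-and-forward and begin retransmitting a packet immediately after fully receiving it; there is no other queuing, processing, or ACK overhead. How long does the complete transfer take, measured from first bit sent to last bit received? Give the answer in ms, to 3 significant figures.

422 ms

Per-hop transmission t_tx = L/R = 5700/5370000 = 1.06145 ms.
Per-hop propagation t_prop = 36000000/300000000 = 120 ms.
Pipeline fill: first packet needs 3·t_tx to clear all hops; remaining 55 packets each add one t_tx.
Total = (3+56-1)·t_tx + 3·t_prop = 58·1.06145 + 3·120 = 422 ms.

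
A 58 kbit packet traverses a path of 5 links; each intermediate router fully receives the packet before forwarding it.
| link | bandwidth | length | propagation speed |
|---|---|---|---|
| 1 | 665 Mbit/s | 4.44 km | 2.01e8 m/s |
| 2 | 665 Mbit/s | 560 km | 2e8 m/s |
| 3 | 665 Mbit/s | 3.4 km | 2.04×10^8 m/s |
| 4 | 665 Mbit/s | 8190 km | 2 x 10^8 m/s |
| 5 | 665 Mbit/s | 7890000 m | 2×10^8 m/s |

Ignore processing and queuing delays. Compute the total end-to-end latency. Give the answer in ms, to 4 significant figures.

83.67 ms

L = 58000 bits.
Transmission delay per hop = L/R = 58000/665000000 = 0.087218 ms; 5 hops → 0.43609 ms.
Propagation delays (d/s per hop): 0.0220896, 2.8, 0.0166667, 40.95, 39.45 ms; sum = 83.2388 ms.
End-to-end = 83.67 ms.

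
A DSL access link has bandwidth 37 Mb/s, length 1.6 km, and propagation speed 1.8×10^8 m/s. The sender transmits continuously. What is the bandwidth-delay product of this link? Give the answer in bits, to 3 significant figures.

Propagation delay = 1600 / 180000000 = 8.88889e-06 s.
BDP = R × t_prop = 37000000 × 8.88889e-06 = 328.889 bits.

329 bits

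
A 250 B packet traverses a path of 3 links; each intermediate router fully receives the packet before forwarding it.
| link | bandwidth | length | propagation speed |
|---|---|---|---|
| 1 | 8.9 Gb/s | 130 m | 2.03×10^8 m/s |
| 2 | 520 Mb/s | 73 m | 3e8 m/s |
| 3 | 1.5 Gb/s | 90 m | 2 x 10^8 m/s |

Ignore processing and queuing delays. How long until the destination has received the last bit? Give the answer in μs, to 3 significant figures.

6.74 μs

L = 250 × 8 = 2000 bits.
Transmission delays (L/R per hop): 0.224719, 3.84615, 1.33333 μs; sum = 5.40421 μs.
Propagation delays (d/s per hop): 0.640394, 0.243333, 0.45 μs; sum = 1.33373 μs.
End-to-end = 6.74 μs.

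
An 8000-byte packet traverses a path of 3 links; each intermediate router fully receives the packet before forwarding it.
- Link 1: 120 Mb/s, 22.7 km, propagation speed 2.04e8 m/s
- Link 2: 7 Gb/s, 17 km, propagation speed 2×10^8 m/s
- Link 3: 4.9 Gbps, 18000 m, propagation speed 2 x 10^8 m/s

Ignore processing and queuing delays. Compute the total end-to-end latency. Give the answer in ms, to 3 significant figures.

0.842 ms

L = 8000 × 8 = 64000 bits.
Transmission delays (L/R per hop): 0.533333, 0.00914286, 0.0130612 ms; sum = 0.555537 ms.
Propagation delays (d/s per hop): 0.111275, 0.085, 0.09 ms; sum = 0.286275 ms.
End-to-end = 0.842 ms.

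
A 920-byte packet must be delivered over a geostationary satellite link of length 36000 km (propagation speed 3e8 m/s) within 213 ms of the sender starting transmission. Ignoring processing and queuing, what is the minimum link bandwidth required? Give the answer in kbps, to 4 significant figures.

L = 7360 bits.
Propagation delay = 36000000 / 300000000 = 120 ms.
Transmission budget = 213 − 120 = 93 ms.
R ≥ L / t_tx = 7360 bits / 0.093 s = 79.14 kbps.

79.14 kbps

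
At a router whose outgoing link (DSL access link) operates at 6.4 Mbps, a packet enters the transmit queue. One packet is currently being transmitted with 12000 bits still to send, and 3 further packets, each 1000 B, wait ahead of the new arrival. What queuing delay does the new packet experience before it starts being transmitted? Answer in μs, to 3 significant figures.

5630 μs

Each queued packet: L/R = 8000/6400000 = 1250 μs.
3 queued → 3750 μs.
Plus remaining 12000 bits of current packet: 1875 μs.
Queuing delay = 5630 μs.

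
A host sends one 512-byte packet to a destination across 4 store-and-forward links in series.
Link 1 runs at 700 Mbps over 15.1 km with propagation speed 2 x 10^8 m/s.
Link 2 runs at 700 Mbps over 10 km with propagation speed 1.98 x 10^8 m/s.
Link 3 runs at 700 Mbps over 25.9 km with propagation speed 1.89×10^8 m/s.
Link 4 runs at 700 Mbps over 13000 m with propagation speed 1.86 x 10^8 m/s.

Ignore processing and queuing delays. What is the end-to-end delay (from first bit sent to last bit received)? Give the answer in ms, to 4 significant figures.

L = 512 × 8 = 4096 bits.
Transmission delay per hop = L/R = 4096/700000000 = 0.00585143 ms; 4 hops → 0.0234057 ms.
Propagation delays (d/s per hop): 0.0755, 0.0505051, 0.137037, 0.0698925 ms; sum = 0.332935 ms.
End-to-end = 0.3563 ms.

0.3563 ms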